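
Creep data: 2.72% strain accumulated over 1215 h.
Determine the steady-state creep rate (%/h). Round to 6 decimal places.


Rate = 2.72 / 1215 = 0.002239 %/h

0.002239


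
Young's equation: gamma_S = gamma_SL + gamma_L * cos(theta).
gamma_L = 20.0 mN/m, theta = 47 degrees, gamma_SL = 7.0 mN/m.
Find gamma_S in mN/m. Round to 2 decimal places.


cos(47 deg) = 0.681998
gamma_S = 7.0 + 20.0 * 0.681998
= 20.64 mN/m

20.64


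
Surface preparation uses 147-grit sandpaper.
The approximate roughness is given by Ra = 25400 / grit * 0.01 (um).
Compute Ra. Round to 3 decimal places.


Ra = 25400 / 147 * 0.01
= 254 / 147
= 1.728 um

1.728


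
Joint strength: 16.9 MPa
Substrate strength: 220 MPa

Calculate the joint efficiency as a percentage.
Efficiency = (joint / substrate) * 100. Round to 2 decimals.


Efficiency = (16.9 / 220) * 100 = 7.68%

7.68


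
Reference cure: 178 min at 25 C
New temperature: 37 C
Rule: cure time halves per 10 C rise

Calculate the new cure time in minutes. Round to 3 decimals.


factor = 2^((37-25)/10) = 2.2974
t_new = 178 / 2.2974 = 77.479 min

77.479


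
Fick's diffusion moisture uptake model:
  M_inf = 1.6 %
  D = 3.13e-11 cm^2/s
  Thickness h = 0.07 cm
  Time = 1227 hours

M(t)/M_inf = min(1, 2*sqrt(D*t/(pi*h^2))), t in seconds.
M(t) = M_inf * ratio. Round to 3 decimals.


t_sec = 1227 * 3600 = 4417200
ratio = 2*sqrt(3.13e-11*4417200/(pi*0.07^2))
= min(1, 0.189541)
= 0.189541
M(t) = 1.6 * 0.189541 = 0.303 %

0.303


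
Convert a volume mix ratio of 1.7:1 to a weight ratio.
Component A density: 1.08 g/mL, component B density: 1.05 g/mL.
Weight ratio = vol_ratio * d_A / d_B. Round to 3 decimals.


= 1.7 * 1.08 / 1.05 = 1.749

1.749


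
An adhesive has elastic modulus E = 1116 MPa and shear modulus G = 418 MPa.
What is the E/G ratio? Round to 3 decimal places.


E/G = 1116 / 418 = 2.670

2.670


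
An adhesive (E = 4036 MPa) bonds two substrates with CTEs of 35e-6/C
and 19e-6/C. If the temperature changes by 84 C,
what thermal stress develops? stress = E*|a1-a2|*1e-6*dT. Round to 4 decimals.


Stress = 4036 * |35 - 19| * 1e-6 * 84
= 5.4244 MPa

5.4244


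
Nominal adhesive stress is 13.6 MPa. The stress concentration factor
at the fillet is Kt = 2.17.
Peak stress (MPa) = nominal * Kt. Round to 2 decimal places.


Peak = 13.6 * 2.17 = 29.51 MPa

29.51


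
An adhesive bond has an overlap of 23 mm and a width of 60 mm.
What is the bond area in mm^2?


Bond area = overlap * width
= 23 * 60
= 1380 mm^2

1380


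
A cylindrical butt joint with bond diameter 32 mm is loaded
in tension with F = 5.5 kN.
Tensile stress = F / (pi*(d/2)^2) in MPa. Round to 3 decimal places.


Area = pi * (32/2)^2 = 804.2477 mm^2
Stress = 5.5*1000 / 804.2477
= 6.839 MPa

6.839


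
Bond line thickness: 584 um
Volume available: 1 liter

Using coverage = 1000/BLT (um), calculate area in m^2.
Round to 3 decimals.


1 L = 1e6 mm^3, thickness = 584 um = 0.584 mm
Area = 1e6 / 0.584 mm^2 = (1e6 / 0.584) / 1e6 m^2 = 1000 / 584 m^2
= 1.712 m^2

1.712


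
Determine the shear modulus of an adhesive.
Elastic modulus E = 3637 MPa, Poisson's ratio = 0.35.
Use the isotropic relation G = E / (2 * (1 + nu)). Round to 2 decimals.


G = 3637 / (2*(1+0.35)) = 3637 / 2.70
= 1347.04 MPa

1347.04


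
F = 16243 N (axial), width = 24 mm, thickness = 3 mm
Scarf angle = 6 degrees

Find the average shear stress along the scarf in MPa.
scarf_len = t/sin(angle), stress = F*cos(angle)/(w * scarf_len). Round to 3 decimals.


scarf_len = 3/sin(6 deg) = 28.7003
cos(6 deg) = 0.994522
stress = 16243*0.994522/(24*28.7003) = 23.452 MPa

23.452


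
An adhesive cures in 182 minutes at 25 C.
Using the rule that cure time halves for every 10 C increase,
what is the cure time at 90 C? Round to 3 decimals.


Factor = 2^((90 - 25) / 10) = 90.5097
Cure time = 182 / 90.5097
= 2.011 minutes

2.011


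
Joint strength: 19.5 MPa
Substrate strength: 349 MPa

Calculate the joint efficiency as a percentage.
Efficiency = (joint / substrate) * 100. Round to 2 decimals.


Efficiency = (19.5 / 349) * 100 = 5.59%

5.59


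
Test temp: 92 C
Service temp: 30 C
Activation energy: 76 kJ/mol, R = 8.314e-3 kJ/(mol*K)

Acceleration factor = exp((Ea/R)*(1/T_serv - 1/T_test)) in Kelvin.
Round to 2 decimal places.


AF = exp((76/0.008314)*(1/303.15 - 1/365.15))
= 167.33

167.33


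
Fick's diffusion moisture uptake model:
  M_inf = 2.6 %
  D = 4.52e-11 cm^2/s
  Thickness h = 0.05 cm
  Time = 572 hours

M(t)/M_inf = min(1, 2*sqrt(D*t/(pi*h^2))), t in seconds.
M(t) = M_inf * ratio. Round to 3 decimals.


t_sec = 572 * 3600 = 2059200
ratio = 2*sqrt(4.52e-11*2059200/(pi*0.05^2))
= min(1, 0.217723)
= 0.217723
M(t) = 2.6 * 0.217723 = 0.566 %

0.566


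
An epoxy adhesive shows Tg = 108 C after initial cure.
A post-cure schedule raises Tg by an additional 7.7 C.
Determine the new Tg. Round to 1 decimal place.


New Tg = 108 + 7.7
= 115.7 C

115.7


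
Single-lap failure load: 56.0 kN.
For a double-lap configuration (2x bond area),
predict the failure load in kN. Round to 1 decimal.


Failure load = 56.0 * 2 = 112.0 kN

112.0


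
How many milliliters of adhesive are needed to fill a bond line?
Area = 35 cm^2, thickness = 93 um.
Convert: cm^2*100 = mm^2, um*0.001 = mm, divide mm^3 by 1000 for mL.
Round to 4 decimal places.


= (35 * 100) * (93 * 0.001) / 1000
= 0.3255 mL

0.3255


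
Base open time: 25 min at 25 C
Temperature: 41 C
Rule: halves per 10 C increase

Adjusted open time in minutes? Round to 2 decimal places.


Acceleration = 2^((41-25)/10) = 3.0314
Open time = 25 / 3.0314 = 8.25 min

8.25


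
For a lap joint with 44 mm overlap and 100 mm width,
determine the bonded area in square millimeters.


Area = 44 * 100 = 4400 mm^2

4400


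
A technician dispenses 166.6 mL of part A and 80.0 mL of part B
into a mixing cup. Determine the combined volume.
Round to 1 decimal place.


Combined volume = 166.6 + 80.0
= 246.6 mL

246.6


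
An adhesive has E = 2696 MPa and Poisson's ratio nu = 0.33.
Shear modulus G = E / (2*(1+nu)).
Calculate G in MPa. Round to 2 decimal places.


G = 2696 / (2*(1+0.33))
= 2696 / 2.66
= 1013.53 MPa

1013.53


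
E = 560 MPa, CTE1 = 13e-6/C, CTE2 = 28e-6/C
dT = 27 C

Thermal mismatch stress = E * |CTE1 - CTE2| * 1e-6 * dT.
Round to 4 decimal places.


= 560 * 15e-6 * 27
= 0.2268 MPa

0.2268


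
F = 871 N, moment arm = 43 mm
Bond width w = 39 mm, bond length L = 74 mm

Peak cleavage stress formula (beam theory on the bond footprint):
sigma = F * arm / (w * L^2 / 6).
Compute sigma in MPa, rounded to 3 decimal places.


sigma = (871 * 43) / (39 * 5476 / 6)
= 37453 * 6 / 213564
= 224718 / 213564
= 1.052 MPa

1.052


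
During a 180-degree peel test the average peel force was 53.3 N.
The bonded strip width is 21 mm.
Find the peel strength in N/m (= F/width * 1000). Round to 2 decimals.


Peel strength = F/width * 1000
= 53.3 / 21 * 1000
= 2538.10 N/m

2538.10


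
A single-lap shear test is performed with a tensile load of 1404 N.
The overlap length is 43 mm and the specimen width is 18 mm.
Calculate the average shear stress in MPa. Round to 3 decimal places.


Shear stress = F / (overlap * width)
= 1404 / (43 * 18)
= 1404 / 774
= 1.814 MPa

1.814


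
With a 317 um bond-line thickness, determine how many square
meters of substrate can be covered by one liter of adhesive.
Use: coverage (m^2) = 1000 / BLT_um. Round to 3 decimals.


Coverage = 1000 / 317 = 3.155 m^2

3.155


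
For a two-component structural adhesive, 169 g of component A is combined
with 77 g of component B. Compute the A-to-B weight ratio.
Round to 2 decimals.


Weight ratio A:B = 169 / 77
= 2.19

2.19


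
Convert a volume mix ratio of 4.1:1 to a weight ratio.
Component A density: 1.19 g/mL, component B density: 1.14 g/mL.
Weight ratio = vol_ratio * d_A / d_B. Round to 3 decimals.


= 4.1 * 1.19 / 1.14 = 4.280

4.280


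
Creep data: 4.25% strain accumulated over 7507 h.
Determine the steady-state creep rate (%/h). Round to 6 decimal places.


Rate = 4.25 / 7507 = 0.000566 %/h

0.000566


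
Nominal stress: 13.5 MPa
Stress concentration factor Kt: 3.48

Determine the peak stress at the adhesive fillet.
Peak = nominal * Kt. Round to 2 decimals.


Peak stress = 13.5 * 3.48
= 46.98 MPa

46.98


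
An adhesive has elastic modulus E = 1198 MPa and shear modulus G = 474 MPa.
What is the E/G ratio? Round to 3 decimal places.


E/G = 1198 / 474 = 2.527

2.527


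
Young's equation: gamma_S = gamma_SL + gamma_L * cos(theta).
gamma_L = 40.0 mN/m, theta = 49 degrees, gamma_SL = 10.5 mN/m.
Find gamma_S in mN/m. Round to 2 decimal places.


cos(49 deg) = 0.656059
gamma_S = 10.5 + 40.0 * 0.656059
= 36.74 mN/m

36.74


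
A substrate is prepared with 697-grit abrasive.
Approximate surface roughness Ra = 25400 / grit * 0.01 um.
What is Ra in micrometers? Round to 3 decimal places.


Ra = 25400 / 697 * 0.01 = 0.364 um

0.364


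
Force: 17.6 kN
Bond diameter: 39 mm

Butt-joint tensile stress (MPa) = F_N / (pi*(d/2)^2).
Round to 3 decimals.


F_N = 17.6 * 1000 = 17600.0 N
A = pi*(19.5)^2 = 1194.5906 mm^2
stress = 17600.0 / 1194.5906 = 14.733 MPa

14.733


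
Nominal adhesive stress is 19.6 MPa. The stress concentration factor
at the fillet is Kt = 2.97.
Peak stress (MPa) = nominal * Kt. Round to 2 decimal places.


Peak = 19.6 * 2.97 = 58.21 MPa

58.21


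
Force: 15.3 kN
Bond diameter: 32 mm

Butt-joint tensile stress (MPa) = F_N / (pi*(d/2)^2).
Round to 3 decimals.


F_N = 15.3 * 1000 = 15300.0 N
A = pi*(16.0)^2 = 804.2477 mm^2
stress = 15300.0 / 804.2477 = 19.024 MPa

19.024


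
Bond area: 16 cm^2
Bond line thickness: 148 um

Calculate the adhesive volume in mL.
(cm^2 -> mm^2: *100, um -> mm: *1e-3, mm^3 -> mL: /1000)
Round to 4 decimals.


V = 16*100 * 148*1e-3 / 1000
= 0.2368 mL

0.2368


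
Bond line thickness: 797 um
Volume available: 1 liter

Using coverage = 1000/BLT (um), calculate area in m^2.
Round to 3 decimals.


1 L = 1e6 mm^3, thickness = 797 um = 0.797 mm
Area = 1e6 / 0.797 mm^2 = (1e6 / 0.797) / 1e6 m^2 = 1000 / 797 m^2
= 1.255 m^2

1.255


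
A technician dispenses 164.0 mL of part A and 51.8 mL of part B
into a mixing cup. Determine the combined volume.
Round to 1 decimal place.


Combined volume = 164.0 + 51.8
= 215.8 mL

215.8


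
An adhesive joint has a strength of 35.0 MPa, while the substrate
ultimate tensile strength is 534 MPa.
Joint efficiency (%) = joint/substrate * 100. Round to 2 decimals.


Efficiency = 35.0 / 534 * 100
= 6.55%

6.55


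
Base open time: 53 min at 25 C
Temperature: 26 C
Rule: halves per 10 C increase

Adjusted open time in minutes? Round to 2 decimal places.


Acceleration = 2^((26-25)/10) = 1.0718
Open time = 53 / 1.0718 = 49.45 min

49.45


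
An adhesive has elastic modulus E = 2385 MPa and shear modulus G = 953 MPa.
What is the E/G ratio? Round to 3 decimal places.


E/G = 2385 / 953 = 2.503

2.503


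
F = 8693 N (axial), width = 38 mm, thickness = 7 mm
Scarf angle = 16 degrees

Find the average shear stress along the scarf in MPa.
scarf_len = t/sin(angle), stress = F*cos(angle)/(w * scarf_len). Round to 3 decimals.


scarf_len = 7/sin(16 deg) = 25.3957
cos(16 deg) = 0.961262
stress = 8693*0.961262/(38*25.3957) = 8.659 MPa

8.659


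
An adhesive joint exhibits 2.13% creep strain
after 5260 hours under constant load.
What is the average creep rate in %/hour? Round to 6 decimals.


Creep rate = strain / time
= 2.13 / 5260
= 0.000405 %/h

0.000405


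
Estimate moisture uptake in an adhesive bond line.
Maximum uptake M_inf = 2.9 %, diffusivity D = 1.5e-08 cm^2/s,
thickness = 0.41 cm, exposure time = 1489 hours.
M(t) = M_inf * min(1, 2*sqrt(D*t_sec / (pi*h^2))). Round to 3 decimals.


Convert time: 1489 h = 5360400 s
ratio = min(1, 2*sqrt(1.5e-08*5360400/(pi*0.41^2)))
= 0.780397
M(t) = 2.9 * 0.780397 = 2.263%

2.263


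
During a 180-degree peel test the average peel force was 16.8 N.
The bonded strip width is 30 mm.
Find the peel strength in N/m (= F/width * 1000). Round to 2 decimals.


Peel strength = F/width * 1000
= 16.8 / 30 * 1000
= 560.00 N/m

560.00


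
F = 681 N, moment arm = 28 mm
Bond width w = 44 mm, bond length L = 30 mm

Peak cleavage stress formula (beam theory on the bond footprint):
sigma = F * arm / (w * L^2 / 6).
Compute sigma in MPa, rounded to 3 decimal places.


sigma = (681 * 28) / (44 * 900 / 6)
= 19068 * 6 / 39600
= 114408 / 39600
= 2.889 MPa

2.889


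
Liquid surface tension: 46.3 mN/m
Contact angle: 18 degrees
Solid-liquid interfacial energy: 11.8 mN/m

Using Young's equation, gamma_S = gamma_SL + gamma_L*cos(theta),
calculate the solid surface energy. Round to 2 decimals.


gamma_S = 11.8 + 46.3 * cos(18)
= 55.83 mN/m

55.83


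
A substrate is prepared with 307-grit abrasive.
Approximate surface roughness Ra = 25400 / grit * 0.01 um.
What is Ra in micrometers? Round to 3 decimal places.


Ra = 25400 / 307 * 0.01 = 0.827 um

0.827


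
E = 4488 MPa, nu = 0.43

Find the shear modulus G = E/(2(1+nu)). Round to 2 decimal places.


G = 4488 / (2 * 1.43)
= 1569.23 MPa

1569.23


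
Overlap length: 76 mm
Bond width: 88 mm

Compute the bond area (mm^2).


Bond area = 76 * 88 = 6688 mm^2

6688


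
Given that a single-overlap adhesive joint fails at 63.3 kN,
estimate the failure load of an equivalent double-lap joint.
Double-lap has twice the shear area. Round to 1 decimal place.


Double-lap factor = 2
Expected load = 63.3 * 2 = 126.6 kN

126.6


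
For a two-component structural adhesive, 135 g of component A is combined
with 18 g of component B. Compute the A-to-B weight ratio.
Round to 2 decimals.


Weight ratio A:B = 135 / 18
= 7.50

7.50


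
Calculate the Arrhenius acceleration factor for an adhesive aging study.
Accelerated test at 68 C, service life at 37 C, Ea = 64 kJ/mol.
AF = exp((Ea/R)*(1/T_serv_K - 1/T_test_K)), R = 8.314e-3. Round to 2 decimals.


T_test = 341.15 K, T_serv = 310.15 K
Ea/R = 64 / 0.008314 = 7697.86
AF = exp(7697.86 * (1/310.15 - 1/341.15))
= 9.54

9.54


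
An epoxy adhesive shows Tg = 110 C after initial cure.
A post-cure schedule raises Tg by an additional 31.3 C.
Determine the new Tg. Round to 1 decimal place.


New Tg = 110 + 31.3
= 141.3 C

141.3


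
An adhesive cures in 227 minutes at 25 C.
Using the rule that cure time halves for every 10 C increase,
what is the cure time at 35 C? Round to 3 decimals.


Factor = 2^((35 - 25) / 10) = 2.0000
Cure time = 227 / 2.0000
= 113.500 minutes

113.500


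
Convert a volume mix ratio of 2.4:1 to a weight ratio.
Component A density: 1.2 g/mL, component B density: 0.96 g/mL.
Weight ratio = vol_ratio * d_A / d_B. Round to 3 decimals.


= 2.4 * 1.2 / 0.96 = 3.000

3.000


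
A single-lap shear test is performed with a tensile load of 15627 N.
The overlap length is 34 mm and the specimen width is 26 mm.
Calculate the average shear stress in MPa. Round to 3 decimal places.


Shear stress = F / (overlap * width)
= 15627 / (34 * 26)
= 15627 / 884
= 17.678 MPa

17.678


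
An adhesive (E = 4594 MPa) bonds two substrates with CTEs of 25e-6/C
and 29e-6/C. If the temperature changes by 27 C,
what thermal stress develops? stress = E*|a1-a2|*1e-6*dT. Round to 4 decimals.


Stress = 4594 * |25 - 29| * 1e-6 * 27
= 0.4962 MPa

0.4962


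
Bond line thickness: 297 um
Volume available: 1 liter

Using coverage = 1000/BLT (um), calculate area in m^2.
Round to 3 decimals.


1 L = 1e6 mm^3, thickness = 297 um = 0.297 mm
Area = 1e6 / 0.297 mm^2 = (1e6 / 0.297) / 1e6 m^2 = 1000 / 297 m^2
= 3.367 m^2

3.367


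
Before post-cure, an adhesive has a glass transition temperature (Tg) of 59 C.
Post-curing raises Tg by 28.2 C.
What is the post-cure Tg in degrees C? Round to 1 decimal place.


Tg_post = Tg_base + delta_Tg
= 59 + 28.2
= 87.2 C

87.2


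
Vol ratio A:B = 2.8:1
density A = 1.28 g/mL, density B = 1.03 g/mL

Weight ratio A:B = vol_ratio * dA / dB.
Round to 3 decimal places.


Weight ratio = 2.8 * 1.28 / 1.03
= 3.480

3.480


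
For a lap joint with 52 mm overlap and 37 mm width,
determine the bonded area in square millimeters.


Area = 52 * 37 = 1924 mm^2

1924


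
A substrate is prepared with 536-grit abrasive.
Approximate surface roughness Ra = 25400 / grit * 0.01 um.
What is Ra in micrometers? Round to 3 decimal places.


Ra = 25400 / 536 * 0.01 = 0.474 um

0.474


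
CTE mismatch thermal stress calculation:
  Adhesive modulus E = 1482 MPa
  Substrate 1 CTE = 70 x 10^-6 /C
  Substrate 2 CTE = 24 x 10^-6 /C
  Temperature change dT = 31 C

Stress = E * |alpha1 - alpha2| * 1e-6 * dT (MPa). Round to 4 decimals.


delta_alpha = |70 - 24| = 46 x 10^-6/C
Stress = 1482 * 46e-6 * 31
= 2.1133 MPa

2.1133


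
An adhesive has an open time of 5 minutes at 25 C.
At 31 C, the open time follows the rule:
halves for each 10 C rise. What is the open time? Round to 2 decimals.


Factor = 2^((31-25)/10) = 1.5157
Open time = 5 / 1.5157 = 3.30 min

3.30


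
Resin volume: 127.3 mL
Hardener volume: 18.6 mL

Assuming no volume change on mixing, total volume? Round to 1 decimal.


V_total = 127.3 + 18.6 = 145.9 mL

145.9


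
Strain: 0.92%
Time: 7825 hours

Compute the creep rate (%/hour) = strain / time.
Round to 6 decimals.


Creep rate = 0.92 / 7825
= 0.000118 %/h

0.000118


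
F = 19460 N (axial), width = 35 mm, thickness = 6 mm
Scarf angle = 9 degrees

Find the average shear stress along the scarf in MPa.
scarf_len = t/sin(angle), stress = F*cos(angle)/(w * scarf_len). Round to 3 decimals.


scarf_len = 6/sin(9 deg) = 38.3547
cos(9 deg) = 0.987688
stress = 19460*0.987688/(35*38.3547) = 14.318 MPa

14.318


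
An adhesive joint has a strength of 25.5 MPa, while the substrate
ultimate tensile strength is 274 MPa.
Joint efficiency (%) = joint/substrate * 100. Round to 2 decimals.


Efficiency = 25.5 / 274 * 100
= 9.31%

9.31


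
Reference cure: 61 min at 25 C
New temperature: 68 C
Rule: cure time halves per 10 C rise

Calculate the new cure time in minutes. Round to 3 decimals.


factor = 2^((68-25)/10) = 19.6983
t_new = 61 / 19.6983 = 3.097 min

3.097


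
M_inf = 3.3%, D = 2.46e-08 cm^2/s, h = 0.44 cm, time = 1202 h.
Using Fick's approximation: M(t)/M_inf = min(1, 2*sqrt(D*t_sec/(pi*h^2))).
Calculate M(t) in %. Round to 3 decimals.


t = 4327200 s
ratio = min(1, 2*sqrt(2.46e-08*4327200/(pi*0.1936)))
= 0.836707
M(t) = 3.3 * 0.836707 = 2.761%

2.761


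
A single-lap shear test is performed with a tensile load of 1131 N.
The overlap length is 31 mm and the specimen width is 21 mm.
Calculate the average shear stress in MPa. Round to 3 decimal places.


Shear stress = F / (overlap * width)
= 1131 / (31 * 21)
= 1131 / 651
= 1.737 MPa

1.737


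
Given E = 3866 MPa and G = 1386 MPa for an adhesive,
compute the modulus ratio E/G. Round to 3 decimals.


E/G ratio = 3866 / 1386 = 2.789

2.789


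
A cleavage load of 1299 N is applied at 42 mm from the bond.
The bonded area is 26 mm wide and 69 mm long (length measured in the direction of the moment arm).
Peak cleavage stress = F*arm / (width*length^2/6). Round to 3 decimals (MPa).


Moment = 1299 * 42 = 54558 N*mm
Section modulus = 26 * 4761 / 6 = 123786 / 6 mm^3
Stress = 54558 / (123786 / 6) = 327348 / 123786
= 2.644 MPa

2.644


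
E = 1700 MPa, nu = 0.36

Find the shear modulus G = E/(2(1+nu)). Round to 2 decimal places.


G = 1700 / (2 * 1.36)
= 625.00 MPa

625.00


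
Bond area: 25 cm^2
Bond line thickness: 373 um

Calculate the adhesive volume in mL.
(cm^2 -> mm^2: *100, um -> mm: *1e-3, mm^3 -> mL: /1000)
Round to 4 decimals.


V = 25*100 * 373*1e-3 / 1000
= 0.9325 mL

0.9325


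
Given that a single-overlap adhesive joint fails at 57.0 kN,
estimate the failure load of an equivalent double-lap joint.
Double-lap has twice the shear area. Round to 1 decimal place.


Double-lap factor = 2
Expected load = 57.0 * 2 = 114.0 kN

114.0


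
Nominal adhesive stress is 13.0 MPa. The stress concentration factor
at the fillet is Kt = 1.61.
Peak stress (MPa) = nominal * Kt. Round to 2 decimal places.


Peak = 13.0 * 1.61 = 20.93 MPa

20.93


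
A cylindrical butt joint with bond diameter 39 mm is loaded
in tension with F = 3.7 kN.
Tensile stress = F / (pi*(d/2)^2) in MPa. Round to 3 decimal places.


Area = pi * (39/2)^2 = 1194.5906 mm^2
Stress = 3.7*1000 / 1194.5906
= 3.097 MPa

3.097


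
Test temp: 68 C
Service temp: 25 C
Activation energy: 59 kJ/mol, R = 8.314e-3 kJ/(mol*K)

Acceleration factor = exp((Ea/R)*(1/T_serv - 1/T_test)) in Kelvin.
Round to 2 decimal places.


AF = exp((59/0.008314)*(1/298.15 - 1/341.15))
= 20.09

20.09


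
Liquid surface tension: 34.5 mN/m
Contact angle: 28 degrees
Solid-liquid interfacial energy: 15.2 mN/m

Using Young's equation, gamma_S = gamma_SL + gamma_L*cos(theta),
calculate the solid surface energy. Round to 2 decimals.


gamma_S = 15.2 + 34.5 * cos(28)
= 45.66 mN/m

45.66


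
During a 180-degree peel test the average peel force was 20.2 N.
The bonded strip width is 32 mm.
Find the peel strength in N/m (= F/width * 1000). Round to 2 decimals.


Peel strength = F/width * 1000
= 20.2 / 32 * 1000
= 631.25 N/m

631.25


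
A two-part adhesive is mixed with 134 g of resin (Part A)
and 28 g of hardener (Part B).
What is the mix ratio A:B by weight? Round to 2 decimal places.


Mix ratio = mass_A / mass_B
= 134 / 28
= 4.79

4.79


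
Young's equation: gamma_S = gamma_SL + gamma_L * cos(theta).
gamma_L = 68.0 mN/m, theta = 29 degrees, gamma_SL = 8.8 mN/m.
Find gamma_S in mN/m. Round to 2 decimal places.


cos(29 deg) = 0.874620
gamma_S = 8.8 + 68.0 * 0.874620
= 68.27 mN/m

68.27


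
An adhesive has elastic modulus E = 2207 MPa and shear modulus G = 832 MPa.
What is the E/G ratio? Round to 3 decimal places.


E/G = 2207 / 832 = 2.653

2.653


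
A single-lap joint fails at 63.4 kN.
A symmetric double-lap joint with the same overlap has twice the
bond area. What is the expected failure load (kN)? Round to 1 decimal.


Double-lap load = 2 * 63.4 = 126.8 kN

126.8


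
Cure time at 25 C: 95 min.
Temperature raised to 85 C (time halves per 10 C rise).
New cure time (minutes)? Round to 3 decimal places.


Acceleration factor = 2^(60/10) = 64.0000
New time = 95 / 64.0000 = 1.484 min

1.484


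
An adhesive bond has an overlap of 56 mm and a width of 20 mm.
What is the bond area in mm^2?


Bond area = overlap * width
= 56 * 20
= 1120 mm^2

1120


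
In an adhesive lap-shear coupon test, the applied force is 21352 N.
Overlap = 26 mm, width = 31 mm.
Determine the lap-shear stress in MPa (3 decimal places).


stress = F / (overlap * width)
= 21352 / (26 * 31)
= 26.491 MPa

26.491


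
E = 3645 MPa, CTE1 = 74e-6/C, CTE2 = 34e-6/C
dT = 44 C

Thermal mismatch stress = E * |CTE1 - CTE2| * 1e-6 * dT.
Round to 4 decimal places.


= 3645 * 40e-6 * 44
= 6.4152 MPa

6.4152


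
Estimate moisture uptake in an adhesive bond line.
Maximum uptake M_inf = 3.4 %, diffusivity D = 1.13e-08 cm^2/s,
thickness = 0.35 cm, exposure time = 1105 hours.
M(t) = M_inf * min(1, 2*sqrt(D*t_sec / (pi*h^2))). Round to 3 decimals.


Convert time: 1105 h = 3978000 s
ratio = min(1, 2*sqrt(1.13e-08*3978000/(pi*0.35^2)))
= 0.683532
M(t) = 3.4 * 0.683532 = 2.324%

2.324


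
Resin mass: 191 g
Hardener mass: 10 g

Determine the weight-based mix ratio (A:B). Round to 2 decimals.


Ratio = 191 / 10 = 19.10

19.10


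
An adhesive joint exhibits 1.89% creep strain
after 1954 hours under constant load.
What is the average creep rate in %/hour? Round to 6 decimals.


Creep rate = strain / time
= 1.89 / 1954
= 0.000967 %/h

0.000967


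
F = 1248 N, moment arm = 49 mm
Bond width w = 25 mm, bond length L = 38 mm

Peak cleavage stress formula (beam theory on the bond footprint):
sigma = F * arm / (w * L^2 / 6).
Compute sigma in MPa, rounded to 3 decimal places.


sigma = (1248 * 49) / (25 * 1444 / 6)
= 61152 * 6 / 36100
= 366912 / 36100
= 10.164 MPa

10.164


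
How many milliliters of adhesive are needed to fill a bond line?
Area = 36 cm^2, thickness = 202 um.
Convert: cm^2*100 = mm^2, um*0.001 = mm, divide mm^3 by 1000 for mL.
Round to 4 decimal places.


= (36 * 100) * (202 * 0.001) / 1000
= 0.7272 mL

0.7272


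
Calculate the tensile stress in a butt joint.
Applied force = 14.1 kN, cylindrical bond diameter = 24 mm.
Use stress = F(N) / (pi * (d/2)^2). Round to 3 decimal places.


A = pi * 12.0^2 = 452.3893 mm^2
sigma = 14100.0 / 452.3893 = 31.168 MPa

31.168


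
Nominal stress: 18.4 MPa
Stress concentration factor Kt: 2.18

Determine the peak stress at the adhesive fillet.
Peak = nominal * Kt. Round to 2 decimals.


Peak stress = 18.4 * 2.18
= 40.11 MPa

40.11


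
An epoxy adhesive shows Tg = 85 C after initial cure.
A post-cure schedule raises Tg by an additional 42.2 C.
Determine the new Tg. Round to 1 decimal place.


New Tg = 85 + 42.2
= 127.2 C

127.2


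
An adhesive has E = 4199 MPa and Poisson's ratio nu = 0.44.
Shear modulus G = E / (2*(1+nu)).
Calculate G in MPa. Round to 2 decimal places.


G = 4199 / (2*(1+0.44))
= 4199 / 2.88
= 1457.99 MPa

1457.99


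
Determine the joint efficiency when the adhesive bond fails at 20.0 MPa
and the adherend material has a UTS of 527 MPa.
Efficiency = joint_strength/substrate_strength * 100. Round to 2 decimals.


Joint efficiency = 20.0 / 527 * 100
= 3.80%

3.80


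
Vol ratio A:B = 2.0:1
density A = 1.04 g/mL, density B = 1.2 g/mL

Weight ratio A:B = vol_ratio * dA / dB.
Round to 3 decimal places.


Weight ratio = 2.0 * 1.04 / 1.2
= 1.733

1.733


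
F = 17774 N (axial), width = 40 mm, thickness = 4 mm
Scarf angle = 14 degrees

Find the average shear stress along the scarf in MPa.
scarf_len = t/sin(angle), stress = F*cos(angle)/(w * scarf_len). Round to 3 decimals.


scarf_len = 4/sin(14 deg) = 16.5343
cos(14 deg) = 0.970296
stress = 17774*0.970296/(40*16.5343) = 26.076 MPa

26.076


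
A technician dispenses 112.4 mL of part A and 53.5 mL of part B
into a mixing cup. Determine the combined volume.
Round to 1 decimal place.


Combined volume = 112.4 + 53.5
= 165.9 mL

165.9


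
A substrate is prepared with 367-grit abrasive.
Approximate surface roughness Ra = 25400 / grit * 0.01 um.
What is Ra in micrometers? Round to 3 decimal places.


Ra = 25400 / 367 * 0.01 = 0.692 um

0.692


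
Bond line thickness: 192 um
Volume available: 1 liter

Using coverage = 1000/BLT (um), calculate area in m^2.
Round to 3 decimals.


1 L = 1e6 mm^3, thickness = 192 um = 0.192 mm
Area = 1e6 / 0.192 mm^2 = (1e6 / 0.192) / 1e6 m^2 = 1000 / 192 m^2
= 5.208 m^2

5.208


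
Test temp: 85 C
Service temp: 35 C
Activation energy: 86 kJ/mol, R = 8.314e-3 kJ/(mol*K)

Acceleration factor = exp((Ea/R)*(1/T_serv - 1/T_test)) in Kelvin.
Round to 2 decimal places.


AF = exp((86/0.008314)*(1/308.15 - 1/358.15))
= 108.45

108.45


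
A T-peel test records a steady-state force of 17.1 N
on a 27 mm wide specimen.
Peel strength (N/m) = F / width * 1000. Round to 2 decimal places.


Peel strength = 17.1 / 27 * 1000
= 633.33 N/m

633.33


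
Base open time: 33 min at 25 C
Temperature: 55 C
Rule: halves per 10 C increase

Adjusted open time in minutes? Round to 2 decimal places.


Acceleration = 2^((55-25)/10) = 8.0000
Open time = 33 / 8.0000 = 4.13 min

4.13


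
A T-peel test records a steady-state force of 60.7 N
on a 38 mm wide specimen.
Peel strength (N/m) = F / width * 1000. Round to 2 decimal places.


Peel strength = 60.7 / 38 * 1000
= 1597.37 N/m

1597.37


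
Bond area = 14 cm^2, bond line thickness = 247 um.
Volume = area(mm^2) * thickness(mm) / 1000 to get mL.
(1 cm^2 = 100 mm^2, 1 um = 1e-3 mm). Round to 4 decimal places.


area_mm2 = 14 * 100 = 1400
blt_mm = 247 * 1e-3 = 0.247
vol_mm3 = 1400 * 0.247 = 345.8
vol_mL = 345.8 / 1000 = 0.3458 mL

0.3458


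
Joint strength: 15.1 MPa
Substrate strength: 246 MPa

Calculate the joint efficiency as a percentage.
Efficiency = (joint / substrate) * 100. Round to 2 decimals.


Efficiency = (15.1 / 246) * 100 = 6.14%

6.14


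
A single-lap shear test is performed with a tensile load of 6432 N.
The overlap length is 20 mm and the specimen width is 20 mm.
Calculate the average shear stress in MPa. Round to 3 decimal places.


Shear stress = F / (overlap * width)
= 6432 / (20 * 20)
= 6432 / 400
= 16.080 MPa

16.080


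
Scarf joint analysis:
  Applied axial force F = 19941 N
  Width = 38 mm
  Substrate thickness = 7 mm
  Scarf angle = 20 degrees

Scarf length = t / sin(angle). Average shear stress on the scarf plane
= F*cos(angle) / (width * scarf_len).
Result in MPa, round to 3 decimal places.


Scarf length = 7 / sin(20 deg) = 20.4666 mm
cos(20 deg) = 0.939693
Shear = 19941 * 0.939693 / (38 * 20.4666)
= 24.094 MPa

24.094


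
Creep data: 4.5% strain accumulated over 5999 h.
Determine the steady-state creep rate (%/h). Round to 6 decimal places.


Rate = 4.5 / 5999 = 0.000750 %/h

0.000750


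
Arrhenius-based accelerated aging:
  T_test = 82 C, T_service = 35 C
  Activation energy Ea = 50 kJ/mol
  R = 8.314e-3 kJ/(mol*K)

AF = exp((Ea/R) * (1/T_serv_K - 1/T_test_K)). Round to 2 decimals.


T_test_K = 355.15, T_serv_K = 308.15
AF = exp((50/8.314e-3) * (1/308.15 - 1/355.15))
= 13.23

13.23


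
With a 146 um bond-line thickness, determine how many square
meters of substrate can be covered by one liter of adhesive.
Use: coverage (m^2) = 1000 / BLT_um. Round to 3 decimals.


Coverage = 1000 / 146 = 6.849 m^2

6.849


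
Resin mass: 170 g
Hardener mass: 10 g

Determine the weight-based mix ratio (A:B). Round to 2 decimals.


Ratio = 170 / 10 = 17.00

17.00


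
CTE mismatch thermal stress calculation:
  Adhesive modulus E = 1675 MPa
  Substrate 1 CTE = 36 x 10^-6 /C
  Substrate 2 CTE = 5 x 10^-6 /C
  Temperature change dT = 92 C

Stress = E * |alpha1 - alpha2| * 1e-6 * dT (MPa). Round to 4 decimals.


delta_alpha = |36 - 5| = 31 x 10^-6/C
Stress = 1675 * 31e-6 * 92
= 4.7771 MPa

4.7771


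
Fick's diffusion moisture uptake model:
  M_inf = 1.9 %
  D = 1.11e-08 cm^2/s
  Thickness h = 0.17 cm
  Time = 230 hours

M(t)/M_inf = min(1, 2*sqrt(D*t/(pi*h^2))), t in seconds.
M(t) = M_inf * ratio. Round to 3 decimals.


t_sec = 230 * 3600 = 828000
ratio = 2*sqrt(1.11e-08*828000/(pi*0.17^2))
= min(1, 0.636331)
= 0.636331
M(t) = 1.9 * 0.636331 = 1.209 %

1.209


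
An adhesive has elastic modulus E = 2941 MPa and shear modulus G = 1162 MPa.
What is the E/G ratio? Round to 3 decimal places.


E/G = 2941 / 1162 = 2.531

2.531


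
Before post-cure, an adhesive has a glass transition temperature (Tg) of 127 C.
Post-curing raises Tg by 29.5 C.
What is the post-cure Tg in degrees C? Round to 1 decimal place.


Tg_post = Tg_base + delta_Tg
= 127 + 29.5
= 156.5 C

156.5


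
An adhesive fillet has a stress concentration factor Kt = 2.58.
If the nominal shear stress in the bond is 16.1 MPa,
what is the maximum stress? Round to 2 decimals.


Max stress = 16.1 * 2.58 = 41.54 MPa

41.54


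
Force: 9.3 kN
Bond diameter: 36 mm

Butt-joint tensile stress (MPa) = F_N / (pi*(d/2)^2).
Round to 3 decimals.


F_N = 9.3 * 1000 = 9300.0 N
A = pi*(18.0)^2 = 1017.8760 mm^2
stress = 9300.0 / 1017.8760 = 9.137 MPa

9.137


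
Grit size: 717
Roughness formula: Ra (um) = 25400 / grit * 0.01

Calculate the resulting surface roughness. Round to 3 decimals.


Ra = 25400 / 717 * 0.01
= 0.354 um

0.354


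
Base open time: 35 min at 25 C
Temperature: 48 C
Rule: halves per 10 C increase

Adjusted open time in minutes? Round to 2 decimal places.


Acceleration = 2^((48-25)/10) = 4.9246
Open time = 35 / 4.9246 = 7.11 min

7.11


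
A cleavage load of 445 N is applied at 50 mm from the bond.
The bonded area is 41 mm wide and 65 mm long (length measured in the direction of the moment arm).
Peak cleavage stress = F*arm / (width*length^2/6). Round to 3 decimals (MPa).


Moment = 445 * 50 = 22250 N*mm
Section modulus = 41 * 4225 / 6 = 173225 / 6 mm^3
Stress = 22250 / (173225 / 6) = 133500 / 173225
= 0.771 MPa

0.771


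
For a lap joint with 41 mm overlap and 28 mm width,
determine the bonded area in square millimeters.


Area = 41 * 28 = 1148 mm^2

1148


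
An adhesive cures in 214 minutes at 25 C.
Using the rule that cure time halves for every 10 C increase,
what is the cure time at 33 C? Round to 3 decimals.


Factor = 2^((33 - 25) / 10) = 1.7411
Cure time = 214 / 1.7411
= 122.911 minutes

122.911


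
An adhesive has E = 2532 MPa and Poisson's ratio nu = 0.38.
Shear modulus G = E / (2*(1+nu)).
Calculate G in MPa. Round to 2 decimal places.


G = 2532 / (2*(1+0.38))
= 2532 / 2.76
= 917.39 MPa

917.39


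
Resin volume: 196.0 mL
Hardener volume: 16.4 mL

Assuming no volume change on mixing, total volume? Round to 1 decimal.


V_total = 196.0 + 16.4 = 212.4 mL

212.4


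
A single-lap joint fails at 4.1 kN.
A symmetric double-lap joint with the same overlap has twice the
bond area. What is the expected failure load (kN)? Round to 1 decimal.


Double-lap load = 2 * 4.1 = 8.2 kN

8.2


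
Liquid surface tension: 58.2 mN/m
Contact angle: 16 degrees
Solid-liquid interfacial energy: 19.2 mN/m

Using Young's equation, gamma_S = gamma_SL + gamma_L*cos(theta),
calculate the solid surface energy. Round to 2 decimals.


gamma_S = 19.2 + 58.2 * cos(16)
= 75.15 mN/m

75.15


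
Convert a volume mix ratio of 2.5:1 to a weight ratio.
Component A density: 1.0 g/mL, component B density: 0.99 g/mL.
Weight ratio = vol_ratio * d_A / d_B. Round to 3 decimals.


= 2.5 * 1.0 / 0.99 = 2.525

2.525


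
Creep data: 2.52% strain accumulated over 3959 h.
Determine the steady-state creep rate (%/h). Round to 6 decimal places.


Rate = 2.52 / 3959 = 0.000637 %/h

0.000637


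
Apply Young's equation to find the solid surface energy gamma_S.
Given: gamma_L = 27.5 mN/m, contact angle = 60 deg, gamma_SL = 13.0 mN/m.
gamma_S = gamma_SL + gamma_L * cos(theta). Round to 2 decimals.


theta_rad = 60 * pi/180 = 1.047198
gamma_S = 13.0 + 27.5 * cos(1.047198)
= 26.75 mN/m

26.75


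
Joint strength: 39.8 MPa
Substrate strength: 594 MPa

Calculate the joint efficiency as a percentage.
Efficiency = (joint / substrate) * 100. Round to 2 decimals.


Efficiency = (39.8 / 594) * 100 = 6.70%

6.70


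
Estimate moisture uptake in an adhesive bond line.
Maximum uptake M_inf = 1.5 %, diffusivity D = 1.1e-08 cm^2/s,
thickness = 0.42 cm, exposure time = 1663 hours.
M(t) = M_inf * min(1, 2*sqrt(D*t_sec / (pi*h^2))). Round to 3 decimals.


Convert time: 1663 h = 5986800 s
ratio = min(1, 2*sqrt(1.1e-08*5986800/(pi*0.42^2)))
= 0.689445
M(t) = 1.5 * 0.689445 = 1.034%

1.034


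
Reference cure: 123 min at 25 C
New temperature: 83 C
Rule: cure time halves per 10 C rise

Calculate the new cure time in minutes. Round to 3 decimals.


factor = 2^((83-25)/10) = 55.7152
t_new = 123 / 55.7152 = 2.208 min

2.208


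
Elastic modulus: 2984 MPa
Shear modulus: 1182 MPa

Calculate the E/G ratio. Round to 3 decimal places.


E / G = 2984 / 1182 = 2.525

2.525


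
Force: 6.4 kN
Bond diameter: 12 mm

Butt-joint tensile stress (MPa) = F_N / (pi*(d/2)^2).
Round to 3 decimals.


F_N = 6.4 * 1000 = 6400.0 N
A = pi*(6.0)^2 = 113.0973 mm^2
stress = 6400.0 / 113.0973 = 56.588 MPa

56.588


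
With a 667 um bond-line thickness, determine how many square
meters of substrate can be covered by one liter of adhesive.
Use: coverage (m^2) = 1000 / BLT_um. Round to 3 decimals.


Coverage = 1000 / 667 = 1.499 m^2

1.499


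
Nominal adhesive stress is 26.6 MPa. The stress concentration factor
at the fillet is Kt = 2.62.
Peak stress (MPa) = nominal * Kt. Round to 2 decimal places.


Peak = 26.6 * 2.62 = 69.69 MPa

69.69


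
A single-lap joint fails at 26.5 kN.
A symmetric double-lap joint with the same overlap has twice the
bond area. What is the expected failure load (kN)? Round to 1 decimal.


Double-lap load = 2 * 26.5 = 53.0 kN

53.0


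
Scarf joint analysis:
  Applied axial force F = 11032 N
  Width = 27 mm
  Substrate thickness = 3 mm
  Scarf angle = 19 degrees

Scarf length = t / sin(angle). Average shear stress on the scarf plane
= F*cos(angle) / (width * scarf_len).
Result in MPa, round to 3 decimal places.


Scarf length = 3 / sin(19 deg) = 9.2147 mm
cos(19 deg) = 0.945519
Shear = 11032 * 0.945519 / (27 * 9.2147)
= 41.926 MPa

41.926


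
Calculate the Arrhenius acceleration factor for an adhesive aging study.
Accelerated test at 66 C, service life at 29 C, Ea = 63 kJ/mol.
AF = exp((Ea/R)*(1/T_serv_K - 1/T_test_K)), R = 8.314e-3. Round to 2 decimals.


T_test = 339.15 K, T_serv = 302.15 K
Ea/R = 63 / 0.008314 = 7577.58
AF = exp(7577.58 * (1/302.15 - 1/339.15))
= 15.43

15.43


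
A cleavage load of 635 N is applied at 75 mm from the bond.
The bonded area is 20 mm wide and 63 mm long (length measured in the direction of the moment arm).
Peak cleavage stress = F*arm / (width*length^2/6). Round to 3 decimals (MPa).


Moment = 635 * 75 = 47625 N*mm
Section modulus = 20 * 3969 / 6 = 79380 / 6 mm^3
Stress = 47625 / (79380 / 6) = 285750 / 79380
= 3.600 MPa

3.600


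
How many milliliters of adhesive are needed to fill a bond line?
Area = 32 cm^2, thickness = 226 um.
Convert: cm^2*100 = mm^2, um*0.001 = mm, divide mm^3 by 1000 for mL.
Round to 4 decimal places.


= (32 * 100) * (226 * 0.001) / 1000
= 0.7232 mL

0.7232


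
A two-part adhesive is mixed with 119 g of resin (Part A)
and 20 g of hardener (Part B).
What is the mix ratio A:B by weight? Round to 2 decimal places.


Mix ratio = mass_A / mass_B
= 119 / 20
= 5.95

5.95


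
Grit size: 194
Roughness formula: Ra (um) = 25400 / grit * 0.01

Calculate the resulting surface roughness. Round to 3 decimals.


Ra = 25400 / 194 * 0.01
= 1.309 um

1.309


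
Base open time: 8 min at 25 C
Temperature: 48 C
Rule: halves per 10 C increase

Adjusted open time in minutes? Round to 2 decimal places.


Acceleration = 2^((48-25)/10) = 4.9246
Open time = 8 / 4.9246 = 1.62 min

1.62


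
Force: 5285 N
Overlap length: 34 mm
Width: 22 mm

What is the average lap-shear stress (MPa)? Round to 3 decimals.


Average shear stress = F / (overlap * width)
= 5285 / (34 * 22)
= 7.066 MPa

7.066


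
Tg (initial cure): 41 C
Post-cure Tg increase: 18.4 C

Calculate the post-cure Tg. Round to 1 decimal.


Post-cure Tg = 41 + 18.4 = 59.4 C

59.4


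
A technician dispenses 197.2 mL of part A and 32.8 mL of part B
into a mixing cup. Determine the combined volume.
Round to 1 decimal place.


Combined volume = 197.2 + 32.8
= 230.0 mL

230.0


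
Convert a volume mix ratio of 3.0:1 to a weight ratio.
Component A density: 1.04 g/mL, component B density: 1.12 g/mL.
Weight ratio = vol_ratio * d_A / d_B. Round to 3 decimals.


= 3.0 * 1.04 / 1.12 = 2.786

2.786


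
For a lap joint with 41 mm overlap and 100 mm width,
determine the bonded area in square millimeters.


Area = 41 * 100 = 4100 mm^2

4100


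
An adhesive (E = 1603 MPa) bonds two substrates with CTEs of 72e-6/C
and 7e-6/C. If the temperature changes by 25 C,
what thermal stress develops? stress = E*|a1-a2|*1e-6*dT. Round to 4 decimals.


Stress = 1603 * |72 - 7| * 1e-6 * 25
= 2.6049 MPa

2.6049


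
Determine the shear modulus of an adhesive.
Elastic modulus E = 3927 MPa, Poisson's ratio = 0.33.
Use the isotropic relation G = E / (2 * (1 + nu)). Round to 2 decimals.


G = 3927 / (2*(1+0.33)) = 3927 / 2.66
= 1476.32 MPa

1476.32


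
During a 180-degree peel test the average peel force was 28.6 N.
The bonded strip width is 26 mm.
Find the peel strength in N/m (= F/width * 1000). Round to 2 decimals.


Peel strength = F/width * 1000
= 28.6 / 26 * 1000
= 1100.00 N/m

1100.00
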